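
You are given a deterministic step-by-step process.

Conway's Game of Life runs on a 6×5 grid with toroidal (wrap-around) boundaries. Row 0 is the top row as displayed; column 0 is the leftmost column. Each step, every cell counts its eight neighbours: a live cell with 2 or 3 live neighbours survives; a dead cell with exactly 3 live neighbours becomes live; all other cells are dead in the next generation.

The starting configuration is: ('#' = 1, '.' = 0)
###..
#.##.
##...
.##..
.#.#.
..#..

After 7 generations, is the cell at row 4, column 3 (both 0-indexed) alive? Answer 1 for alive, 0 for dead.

step 0: ###..
#.##.
##...
.##..
.#.#.
..#..
step 1: #...#
...#.
#..##
.....
.#.#.
#..#.
step 2: #..#.
...#.
...##
#.##.
..#.#
####.
step 3: #..#.
..##.
.....
###..
.....
#....
step 4: .###.
..###
...#.
.#...
#....
....#
step 5: ##...
.#..#
...##
.....
#....
#####
step 6: .....
.####
#..##
....#
#.##.
..##.
step 7: .#..#
.##..
.#...
.##..
.##..
.####

0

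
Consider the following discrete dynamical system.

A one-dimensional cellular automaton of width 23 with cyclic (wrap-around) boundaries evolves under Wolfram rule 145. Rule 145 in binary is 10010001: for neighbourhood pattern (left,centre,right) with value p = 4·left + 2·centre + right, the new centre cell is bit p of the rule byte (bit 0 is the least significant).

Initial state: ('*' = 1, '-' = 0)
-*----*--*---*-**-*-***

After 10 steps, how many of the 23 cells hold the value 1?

k=0  -*----*--*---*-**-*-***
k=1  --***--*--**---------*-
k=2  *--*-*--*---********--*
k=3  -*----*--**--******-*--
k=4  --***--*---*--****---**
k=5  *--*-*--**--*--**-**---
k=6  -*----*---*--*------**-
k=7  --***--**--*--*****---*
k=8  *--*-*---*--*--***-**--
k=9  -*----**--*--*--*----*-
k=10  --***---*--*--*--***--*

10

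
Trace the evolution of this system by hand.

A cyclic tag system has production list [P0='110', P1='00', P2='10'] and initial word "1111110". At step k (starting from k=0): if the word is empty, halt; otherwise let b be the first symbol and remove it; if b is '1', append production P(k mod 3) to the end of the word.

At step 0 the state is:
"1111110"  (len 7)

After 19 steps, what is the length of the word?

14

0) "1111110"  (len 7)
1) "111110110"  (len 9)
2) "1111011000"  (len 10)
3) "11101100010"  (len 11)
4) "1101100010110"  (len 13)
5) "10110001011000"  (len 14)
6) "011000101100010"  (len 15)
7) "11000101100010"  (len 14)
8) "100010110001000"  (len 15)
9) "0001011000100010"  (len 16)
10) "001011000100010"  (len 15)
11) "01011000100010"  (len 14)
12) "1011000100010"  (len 13)
13) "011000100010110"  (len 15)
14) "11000100010110"  (len 14)
15) "100010001011010"  (len 15)
16) "00010001011010110"  (len 17)
17) "0010001011010110"  (len 16)
18) "010001011010110"  (len 15)
19) "10001011010110"  (len 14)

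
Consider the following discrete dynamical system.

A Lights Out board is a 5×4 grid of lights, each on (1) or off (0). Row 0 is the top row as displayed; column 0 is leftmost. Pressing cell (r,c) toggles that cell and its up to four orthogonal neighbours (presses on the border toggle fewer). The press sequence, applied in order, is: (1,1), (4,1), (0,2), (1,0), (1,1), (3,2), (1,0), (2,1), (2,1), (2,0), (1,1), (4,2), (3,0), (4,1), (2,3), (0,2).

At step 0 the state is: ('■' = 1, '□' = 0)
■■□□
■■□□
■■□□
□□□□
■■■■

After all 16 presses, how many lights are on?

k=0  ■■□□
■■□□
■■□□
□□□□
■■■■
k=1  ■□□□
□□■□
■□□□
□□□□
■■■■
k=2  ■□□□
□□■□
■□□□
□■□□
□□□■
k=3  ■■■■
□□□□
■□□□
□■□□
□□□■
k=4  □■■■
■■□□
□□□□
□■□□
□□□■
k=5  □□■■
□□■□
□■□□
□■□□
□□□■
k=6  □□■■
□□■□
□■■□
□□■■
□□■■
k=7  ■□■■
■■■□
■■■□
□□■■
□□■■
k=8  ■□■■
■□■□
□□□□
□■■■
□□■■
k=9  ■□■■
■■■□
■■■□
□□■■
□□■■
k=10  ■□■■
□■■□
□□■□
■□■■
□□■■
k=11  ■■■■
■□□□
□■■□
■□■■
□□■■
k=12  ■■■■
■□□□
□■■□
■□□■
□■□□
k=13  ■■■■
■□□□
■■■□
□■□■
■■□□
k=14  ■■■■
■□□□
■■■□
□□□■
□□■□
k=15  ■■■■
■□□■
■■□■
□□□□
□□■□
k=16  ■□□□
■□■■
■■□■
□□□□
□□■□

8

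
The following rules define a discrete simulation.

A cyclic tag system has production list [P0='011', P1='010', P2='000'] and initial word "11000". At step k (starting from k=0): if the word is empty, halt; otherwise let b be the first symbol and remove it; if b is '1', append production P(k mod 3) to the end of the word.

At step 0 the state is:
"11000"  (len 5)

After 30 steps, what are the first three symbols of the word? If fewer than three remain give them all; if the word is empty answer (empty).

k=0  "11000"  (len 5)
k=1  "1000011"  (len 7)
k=2  "000011010"  (len 9)
k=3  "00011010"  (len 8)
k=4  "0011010"  (len 7)
k=5  "011010"  (len 6)
k=6  "11010"  (len 5)
k=7  "1010011"  (len 7)
k=8  "010011010"  (len 9)
k=9  "10011010"  (len 8)
k=10  "0011010011"  (len 10)
k=11  "011010011"  (len 9)
k=12  "11010011"  (len 8)
k=13  "1010011011"  (len 10)
k=14  "010011011010"  (len 12)
k=15  "10011011010"  (len 11)
k=16  "0011011010011"  (len 13)
k=17  "011011010011"  (len 12)
k=18  "11011010011"  (len 11)
k=19  "1011010011011"  (len 13)
k=20  "011010011011010"  (len 15)
k=21  "11010011011010"  (len 14)
k=22  "1010011011010011"  (len 16)
k=23  "010011011010011010"  (len 18)
k=24  "10011011010011010"  (len 17)
k=25  "0011011010011010011"  (len 19)
k=26  "011011010011010011"  (len 18)
k=27  "11011010011010011"  (len 17)
k=28  "1011010011010011011"  (len 19)
k=29  "011010011010011011010"  (len 21)
k=30  "11010011010011011010"  (len 20)

110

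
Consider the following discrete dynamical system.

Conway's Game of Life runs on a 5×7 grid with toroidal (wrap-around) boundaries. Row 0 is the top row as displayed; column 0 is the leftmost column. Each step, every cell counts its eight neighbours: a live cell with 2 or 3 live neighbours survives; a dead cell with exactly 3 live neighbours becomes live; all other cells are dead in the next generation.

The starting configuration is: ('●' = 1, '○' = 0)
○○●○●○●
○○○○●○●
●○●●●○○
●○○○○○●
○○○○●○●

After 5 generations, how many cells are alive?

12

gen 0: ○○●○●○●
○○○○●○●
●○●●●○○
●○○○○○●
○○○○●○●
gen 1: ●○○○●○●
●●●○●○●
●●○●●○○
●●○○●○●
○○○●○○●
gen 2: ○○●○●○○
○○●○●○○
○○○○●○○
○●○○●○●
○●○●●○○
gen 3: ○●●○●●○
○○○○●●○
○○○○●○○
●○●○●○○
●●○○●○○
gen 4: ●●●○○○●
○○○○○○○
○○○○●○○
●○○○●●○
●○○○●○●
gen 5: ○●○○○●●
●●○○○○○
○○○○●●○
●○○●●○○
○○○●●○○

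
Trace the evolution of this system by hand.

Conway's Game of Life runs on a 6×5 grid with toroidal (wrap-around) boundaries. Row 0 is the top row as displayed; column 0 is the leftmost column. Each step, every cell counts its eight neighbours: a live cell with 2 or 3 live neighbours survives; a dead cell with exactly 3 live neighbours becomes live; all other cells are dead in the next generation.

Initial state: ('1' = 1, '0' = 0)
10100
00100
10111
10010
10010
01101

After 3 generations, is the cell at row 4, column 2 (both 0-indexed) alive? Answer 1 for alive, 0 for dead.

1

[0] 10100
00100
10111
10010
10010
01101
[1] 10100
10100
10100
10000
10010
00101
[2] 10101
10111
10001
10000
11010
10101
[3] 00100
00100
00000
00000
00110
00100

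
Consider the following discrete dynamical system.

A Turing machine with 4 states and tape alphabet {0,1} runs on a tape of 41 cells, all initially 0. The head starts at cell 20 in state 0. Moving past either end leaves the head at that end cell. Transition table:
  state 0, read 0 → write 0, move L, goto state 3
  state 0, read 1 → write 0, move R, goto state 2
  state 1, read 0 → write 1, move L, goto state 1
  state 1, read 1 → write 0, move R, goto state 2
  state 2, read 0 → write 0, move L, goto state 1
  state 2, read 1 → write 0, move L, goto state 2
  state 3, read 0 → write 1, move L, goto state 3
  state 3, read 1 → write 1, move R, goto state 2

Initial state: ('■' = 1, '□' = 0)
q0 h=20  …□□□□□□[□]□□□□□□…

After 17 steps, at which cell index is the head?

k=0  q0 h=20  …□□□□□□[□]□□□□□□…
k=1  q3 h=19  …□□□□□□[□]□□□□□□…
k=2  q3 h=18  …□□□□□□[□]■□□□□□…
k=3  q3 h=17  …□□□□□□[□]■■□□□□…
k=4  q3 h=16  …□□□□□□[□]■■■□□□…
k=5  q3 h=15  …□□□□□□[□]■■■■□□…
k=6  q3 h=14  …□□□□□□[□]■■■■■□…
k=7  q3 h=13  …□□□□□□[□]■■■■■■…
k=8  q3 h=12  …□□□□□□[□]■■■■■■…
k=9  q3 h=11  …□□□□□□[□]■■■■■■…
k=10  q3 h=10  …□□□□□□[□]■■■■■■…
k=11  q3 h= 9  …□□□□□□[□]■■■■■■…
k=12  q3 h= 8  …□□□□□□[□]■■■■■■…
k=13  q3 h= 7  …□□□□□□[□]■■■■■■…
k=14  q3 h= 6  |□□□□□□[□]■■■■■■…
k=15  q3 h= 5  |□□□□□[□]■■■■■■…
k=16  q3 h= 4  |□□□□[□]■■■■■■…
k=17  q3 h= 3  |□□□[□]■■■■■■…

3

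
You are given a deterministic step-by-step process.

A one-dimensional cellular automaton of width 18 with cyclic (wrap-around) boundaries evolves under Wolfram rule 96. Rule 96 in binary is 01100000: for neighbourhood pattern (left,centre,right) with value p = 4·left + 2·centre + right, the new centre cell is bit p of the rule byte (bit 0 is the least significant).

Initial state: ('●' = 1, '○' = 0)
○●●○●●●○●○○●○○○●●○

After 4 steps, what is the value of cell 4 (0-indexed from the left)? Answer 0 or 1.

0

t=0: ○●●○●●●○●○○●○○○●●○
t=1: ○○●●○○●●○○○○○○○○●○
t=2: ○○○●○○○●○○○○○○○○○○
t=3: ○○○○○○○○○○○○○○○○○○
t=4: ○○○○○○○○○○○○○○○○○○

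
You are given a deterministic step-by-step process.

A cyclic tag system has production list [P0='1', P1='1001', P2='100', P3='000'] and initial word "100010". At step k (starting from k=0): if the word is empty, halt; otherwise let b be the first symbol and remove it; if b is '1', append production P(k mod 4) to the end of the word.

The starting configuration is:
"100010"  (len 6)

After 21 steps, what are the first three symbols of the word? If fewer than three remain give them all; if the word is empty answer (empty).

gen 0: "100010"  (len 6)
gen 1: "000101"  (len 6)
gen 2: "00101"  (len 5)
gen 3: "0101"  (len 4)
gen 4: "101"  (len 3)
gen 5: "011"  (len 3)
gen 6: "11"  (len 2)
gen 7: "1100"  (len 4)
gen 8: "100000"  (len 6)
gen 9: "000001"  (len 6)
gen 10: "00001"  (len 5)
gen 11: "0001"  (len 4)
gen 12: "001"  (len 3)
gen 13: "01"  (len 2)
gen 14: "1"  (len 1)
gen 15: "100"  (len 3)
gen 16: "00000"  (len 5)
gen 17: "0000"  (len 4)
gen 18: "000"  (len 3)
gen 19: "00"  (len 2)
gen 20: "0"  (len 1)
gen 21: (halted — word empty)

(empty)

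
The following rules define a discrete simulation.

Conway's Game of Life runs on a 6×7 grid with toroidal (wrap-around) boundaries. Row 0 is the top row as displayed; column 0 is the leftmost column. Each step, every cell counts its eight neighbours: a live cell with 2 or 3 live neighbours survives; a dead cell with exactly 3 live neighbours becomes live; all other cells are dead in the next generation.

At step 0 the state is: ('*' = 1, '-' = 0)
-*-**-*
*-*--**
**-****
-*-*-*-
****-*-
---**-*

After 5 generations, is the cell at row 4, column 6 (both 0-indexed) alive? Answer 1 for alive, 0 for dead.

0) -*-**-*
*-*--**
**-****
-*-*-*-
****-*-
---**-*
1) -*-----
-------
---*---
-------
**---*-
------*
2) -------
-------
-------
-------
*-----*
-*----*
3) -------
-------
-------
-------
*-----*
------*
4) -------
-------
-------
-------
*-----*
*-----*
5) -------
-------
-------
-------
*-----*
*-----*

1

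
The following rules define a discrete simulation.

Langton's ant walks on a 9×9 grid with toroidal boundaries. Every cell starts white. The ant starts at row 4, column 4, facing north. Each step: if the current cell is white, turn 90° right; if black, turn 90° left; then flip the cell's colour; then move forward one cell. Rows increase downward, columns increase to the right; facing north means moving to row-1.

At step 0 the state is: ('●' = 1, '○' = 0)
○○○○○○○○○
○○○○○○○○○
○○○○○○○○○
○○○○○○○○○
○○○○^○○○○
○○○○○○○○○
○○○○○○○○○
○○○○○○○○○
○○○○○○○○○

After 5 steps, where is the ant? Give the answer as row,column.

4,3

0) ○○○○○○○○○
○○○○○○○○○
○○○○○○○○○
○○○○○○○○○
○○○○^○○○○
○○○○○○○○○
○○○○○○○○○
○○○○○○○○○
○○○○○○○○○
1) ○○○○○○○○○
○○○○○○○○○
○○○○○○○○○
○○○○○○○○○
○○○○●>○○○
○○○○○○○○○
○○○○○○○○○
○○○○○○○○○
○○○○○○○○○
2) ○○○○○○○○○
○○○○○○○○○
○○○○○○○○○
○○○○○○○○○
○○○○●●○○○
○○○○○v○○○
○○○○○○○○○
○○○○○○○○○
○○○○○○○○○
3) ○○○○○○○○○
○○○○○○○○○
○○○○○○○○○
○○○○○○○○○
○○○○●●○○○
○○○○<●○○○
○○○○○○○○○
○○○○○○○○○
○○○○○○○○○
4) ○○○○○○○○○
○○○○○○○○○
○○○○○○○○○
○○○○○○○○○
○○○○^●○○○
○○○○●●○○○
○○○○○○○○○
○○○○○○○○○
○○○○○○○○○
5) ○○○○○○○○○
○○○○○○○○○
○○○○○○○○○
○○○○○○○○○
○○○<○●○○○
○○○○●●○○○
○○○○○○○○○
○○○○○○○○○
○○○○○○○○○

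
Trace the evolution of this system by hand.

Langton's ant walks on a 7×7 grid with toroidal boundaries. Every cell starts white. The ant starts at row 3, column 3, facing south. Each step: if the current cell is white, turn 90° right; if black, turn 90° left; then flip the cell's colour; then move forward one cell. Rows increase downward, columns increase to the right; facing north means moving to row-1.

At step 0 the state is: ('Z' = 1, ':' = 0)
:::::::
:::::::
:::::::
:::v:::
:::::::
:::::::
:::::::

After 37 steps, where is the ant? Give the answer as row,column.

t=0: :::::::
:::::::
:::::::
:::v:::
:::::::
:::::::
:::::::
t=1: :::::::
:::::::
:::::::
::<Z:::
:::::::
:::::::
:::::::
t=2: :::::::
:::::::
::^::::
::ZZ:::
:::::::
:::::::
:::::::
t=3: :::::::
:::::::
::Z>:::
::ZZ:::
:::::::
:::::::
:::::::
t=4: :::::::
:::::::
::ZZ:::
::Zv:::
:::::::
:::::::
:::::::
t=5: :::::::
:::::::
::ZZ:::
::Z:>::
:::::::
:::::::
:::::::
t=6: :::::::
:::::::
::ZZ:::
::Z:Z::
::::v::
:::::::
:::::::
t=7: :::::::
:::::::
::ZZ:::
::Z:Z::
:::<Z::
:::::::
:::::::
t=8: :::::::
:::::::
::ZZ:::
::Z^Z::
:::ZZ::
:::::::
:::::::
t=9: :::::::
:::::::
::ZZ:::
::ZZ>::
:::ZZ::
:::::::
:::::::
t=10: :::::::
:::::::
::ZZ^::
::ZZ:::
:::ZZ::
:::::::
:::::::
t=11: :::::::
:::::::
::ZZZ>:
::ZZ:::
:::ZZ::
:::::::
:::::::
t=12: :::::::
:::::::
::ZZZZ:
::ZZ:v:
:::ZZ::
:::::::
:::::::
t=13: :::::::
:::::::
::ZZZZ:
::ZZ<Z:
:::ZZ::
:::::::
:::::::
t=14: :::::::
:::::::
::ZZ^Z:
::ZZZZ:
:::ZZ::
:::::::
:::::::
t=15: :::::::
:::::::
::Z<:Z:
::ZZZZ:
:::ZZ::
:::::::
:::::::
t=16: :::::::
:::::::
::Z::Z:
::ZvZZ:
:::ZZ::
:::::::
:::::::
t=17: :::::::
:::::::
::Z::Z:
::Z:>Z:
:::ZZ::
:::::::
:::::::
t=18: :::::::
:::::::
::Z:^Z:
::Z::Z:
:::ZZ::
:::::::
:::::::
t=19: :::::::
:::::::
::Z:Z>:
::Z::Z:
:::ZZ::
:::::::
:::::::
t=20: :::::::
:::::^:
::Z:Z::
::Z::Z:
:::ZZ::
:::::::
:::::::
t=21: :::::::
:::::Z>
::Z:Z::
::Z::Z:
:::ZZ::
:::::::
:::::::
t=22: :::::::
:::::ZZ
::Z:Z:v
::Z::Z:
:::ZZ::
:::::::
:::::::
t=23: :::::::
:::::ZZ
::Z:Z<Z
::Z::Z:
:::ZZ::
:::::::
:::::::
t=24: :::::::
:::::^Z
::Z:ZZZ
::Z::Z:
:::ZZ::
:::::::
:::::::
t=25: :::::::
::::<:Z
::Z:ZZZ
::Z::Z:
:::ZZ::
:::::::
:::::::
t=26: ::::^::
::::Z:Z
::Z:ZZZ
::Z::Z:
:::ZZ::
:::::::
:::::::
t=27: ::::Z>:
::::Z:Z
::Z:ZZZ
::Z::Z:
:::ZZ::
:::::::
:::::::
t=28: ::::ZZ:
::::ZvZ
::Z:ZZZ
::Z::Z:
:::ZZ::
:::::::
:::::::
t=29: ::::ZZ:
::::<ZZ
::Z:ZZZ
::Z::Z:
:::ZZ::
:::::::
:::::::
t=30: ::::ZZ:
:::::ZZ
::Z:vZZ
::Z::Z:
:::ZZ::
:::::::
:::::::
t=31: ::::ZZ:
:::::ZZ
::Z::>Z
::Z::Z:
:::ZZ::
:::::::
:::::::
t=32: ::::ZZ:
:::::^Z
::Z:::Z
::Z::Z:
:::ZZ::
:::::::
:::::::
t=33: ::::ZZ:
::::<:Z
::Z:::Z
::Z::Z:
:::ZZ::
:::::::
:::::::
t=34: ::::^Z:
::::Z:Z
::Z:::Z
::Z::Z:
:::ZZ::
:::::::
:::::::
t=35: :::<:Z:
::::Z:Z
::Z:::Z
::Z::Z:
:::ZZ::
:::::::
:::::::
t=36: :::Z:Z:
::::Z:Z
::Z:::Z
::Z::Z:
:::ZZ::
:::::::
:::^:::
t=37: :::Z:Z:
::::Z:Z
::Z:::Z
::Z::Z:
:::ZZ::
:::::::
:::Z>::

6,4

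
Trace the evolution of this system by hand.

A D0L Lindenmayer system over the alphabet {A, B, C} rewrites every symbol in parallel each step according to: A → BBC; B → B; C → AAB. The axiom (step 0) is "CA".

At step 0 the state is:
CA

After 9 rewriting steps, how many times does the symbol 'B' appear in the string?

k=0  CA
k=1  AABBBC
k=2  BBCBBCBBBAAB
k=3  BBAABBBAABBBBBBCBBCB
k=4  BBBBCBBCBBBBBCBBCBBBBBBAABBBAABB
k=5  BBBBAABBBAABBBBBBAABBBAABBBBBBBBBCBBCBBBBBCBBCBB
k=6  BBBBBBCBBCBBBBBCBBCBBBBBBBBCBBCBBBBBCBBCBBBBBBBBBAABBBAABBBBBBAABBBAABBB
k=7  BBBBBBAABBBAABBBBBBAABBBAABBBBBBBBBAABBBAABBBBBBAABBBAABBBBBBBBBBBBCBBCBBBBBCBBCBBBBBBBBCBBCBBBBBCBBCBBB
k=8  BBBBBBBBCBBCBBBBBCBBCBBBBBBBBCBBCBBBBBCBBCBBBBBBBBBBBCBBCB…BBBBBAABBBAABBBBBBAABBBAABBBBBBBBBAABBBAABBBBBBAABBBAABBBB  (len 152)
k=9  BBBBBBBBAABBBAABBBBBBAABBBAABBBBBBBBBAABBBAABBBBBBAABBBAAB…BBBBBCBBCBBBBBBBBBBBCBBCBBBBBCBBCBBBBBBBBCBBCBBBBBCBBCBBBB  (len 216)

168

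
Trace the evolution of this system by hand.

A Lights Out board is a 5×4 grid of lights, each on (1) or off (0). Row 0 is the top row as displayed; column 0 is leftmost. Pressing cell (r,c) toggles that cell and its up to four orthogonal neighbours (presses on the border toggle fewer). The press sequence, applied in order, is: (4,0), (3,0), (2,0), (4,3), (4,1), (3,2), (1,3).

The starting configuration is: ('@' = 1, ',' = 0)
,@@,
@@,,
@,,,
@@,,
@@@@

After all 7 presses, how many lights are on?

12

k=0  ,@@,
@@,,
@,,,
@@,,
@@@@
k=1  ,@@,
@@,,
@,,,
,@,,
,,@@
k=2  ,@@,
@@,,
,,,,
@,,,
@,@@
k=3  ,@@,
,@,,
@@,,
,,,,
@,@@
k=4  ,@@,
,@,,
@@,,
,,,@
@,,,
k=5  ,@@,
,@,,
@@,,
,@,@
,@@,
k=6  ,@@,
,@,,
@@@,
,,@,
,@,,
k=7  ,@@@
,@@@
@@@@
,,@,
,@,,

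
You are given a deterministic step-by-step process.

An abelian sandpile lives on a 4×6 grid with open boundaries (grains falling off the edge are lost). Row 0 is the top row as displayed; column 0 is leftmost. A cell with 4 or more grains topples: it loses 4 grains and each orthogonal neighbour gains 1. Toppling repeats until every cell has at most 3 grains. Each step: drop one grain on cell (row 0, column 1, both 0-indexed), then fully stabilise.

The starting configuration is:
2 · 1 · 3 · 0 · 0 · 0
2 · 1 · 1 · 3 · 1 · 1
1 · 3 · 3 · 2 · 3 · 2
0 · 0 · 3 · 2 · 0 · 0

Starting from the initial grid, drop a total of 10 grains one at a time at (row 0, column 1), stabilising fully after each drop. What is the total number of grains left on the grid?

35

gen 0: 2 · 1 · 3 · 0 · 0 · 0
2 · 1 · 1 · 3 · 1 · 1
1 · 3 · 3 · 2 · 3 · 2
0 · 0 · 3 · 2 · 0 · 0
gen 1: 2 · 2 · 3 · 0 · 0 · 0
2 · 1 · 1 · 3 · 1 · 1
1 · 3 · 3 · 2 · 3 · 2
0 · 0 · 3 · 2 · 0 · 0
gen 2: 2 · 3 · 3 · 0 · 0 · 0
2 · 1 · 1 · 3 · 1 · 1
1 · 3 · 3 · 2 · 3 · 2
0 · 0 · 3 · 2 · 0 · 0
gen 3: 3 · 1 · 0 · 1 · 0 · 0
2 · 2 · 2 · 3 · 1 · 1
1 · 3 · 3 · 2 · 3 · 2
0 · 0 · 3 · 2 · 0 · 0
gen 4: 3 · 2 · 0 · 1 · 0 · 0
2 · 2 · 2 · 3 · 1 · 1
1 · 3 · 3 · 2 · 3 · 2
0 · 0 · 3 · 2 · 0 · 0
gen 5: 3 · 3 · 0 · 1 · 0 · 0
2 · 2 · 2 · 3 · 1 · 1
1 · 3 · 3 · 2 · 3 · 2
0 · 0 · 3 · 2 · 0 · 0
gen 6: 0 · 1 · 1 · 1 · 0 · 0
3 · 3 · 2 · 3 · 1 · 1
1 · 3 · 3 · 2 · 3 · 2
0 · 0 · 3 · 2 · 0 · 0
gen 7: 0 · 2 · 1 · 1 · 0 · 0
3 · 3 · 2 · 3 · 1 · 1
1 · 3 · 3 · 2 · 3 · 2
0 · 0 · 3 · 2 · 0 · 0
gen 8: 0 · 3 · 1 · 1 · 0 · 0
3 · 3 · 2 · 3 · 1 · 1
1 · 3 · 3 · 2 · 3 · 2
0 · 0 · 3 · 2 · 0 · 0
gen 9: 2 · 1 · 3 · 2 · 0 · 0
0 · 3 · 1 · 1 · 3 · 1
3 · 1 · 3 · 2 · 0 · 3
0 · 2 · 1 · 0 · 2 · 0
gen 10: 2 · 2 · 3 · 2 · 0 · 0
0 · 3 · 1 · 1 · 3 · 1
3 · 1 · 3 · 2 · 0 · 3
0 · 2 · 1 · 0 · 2 · 0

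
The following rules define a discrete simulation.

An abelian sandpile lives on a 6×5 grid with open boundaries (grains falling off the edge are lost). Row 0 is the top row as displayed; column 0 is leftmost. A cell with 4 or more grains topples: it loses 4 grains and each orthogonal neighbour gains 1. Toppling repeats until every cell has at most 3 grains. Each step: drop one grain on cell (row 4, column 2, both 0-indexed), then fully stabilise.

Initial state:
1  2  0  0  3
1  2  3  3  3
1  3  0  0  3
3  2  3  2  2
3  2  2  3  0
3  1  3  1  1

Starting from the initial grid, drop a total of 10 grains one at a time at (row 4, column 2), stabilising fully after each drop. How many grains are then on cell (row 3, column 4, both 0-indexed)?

0) 1  2  0  0  3
1  2  3  3  3
1  3  0  0  3
3  2  3  2  2
3  2  2  3  0
3  1  3  1  1
1) 1  2  0  0  3
1  2  3  3  3
1  3  0  0  3
3  2  3  2  2
3  2  3  3  0
3  1  3  1  1
2) 1  2  0  0  3
1  2  3  3  3
1  3  1  1  3
3  3  1  0  3
3  3  3  1  1
3  2  0  3  1
3) 1  2  0  0  3
1  3  3  3  3
3  0  2  1  3
1  2  3  0  3
2  3  1  2  1
1  0  2  3  1
4) 1  2  0  0  3
1  3  3  3  3
3  0  2  1  3
1  2  3  0  3
2  3  2  2  1
1  0  2  3  1
5) 1  2  0  0  3
1  3  3  3  3
3  0  2  1  3
1  2  3  0  3
2  3  3  2  1
1  0  2  3  1
6) 1  2  0  0  3
1  3  3  3  3
3  1  3  1  3
2  0  1  1  3
3  1  2  3  1
1  1  3  3  1
7) 1  2  0  0  3
1  3  3  3  3
3  1  3  1  3
2  0  1  1  3
3  1  3  3  1
1  1  3  3  1
8) 1  2  0  0  3
1  3  3  3  3
3  1  3  1  3
2  0  2  2  3
3  2  2  1  2
1  2  1  1  2
9) 1  2  0  0  3
1  3  3  3  3
3  1  3  1  3
2  0  2  2  3
3  2  3  1  2
1  2  1  1  2
10) 1  2  0  0  3
1  3  3  3  3
3  1  3  1  3
2  0  3  2  3
3  3  0  2  2
1  2  2  1  2

3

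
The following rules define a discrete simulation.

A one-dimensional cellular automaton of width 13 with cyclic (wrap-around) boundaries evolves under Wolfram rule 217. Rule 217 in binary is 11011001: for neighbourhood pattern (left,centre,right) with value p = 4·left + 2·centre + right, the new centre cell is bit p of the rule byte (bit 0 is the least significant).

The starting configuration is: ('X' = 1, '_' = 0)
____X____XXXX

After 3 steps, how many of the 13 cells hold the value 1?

11

k=0  ____X____XXXX
k=1  XXX__XXX_XXXX
k=2  XXXX_XXX_XXXX
k=3  XXXX_XXX_XXXX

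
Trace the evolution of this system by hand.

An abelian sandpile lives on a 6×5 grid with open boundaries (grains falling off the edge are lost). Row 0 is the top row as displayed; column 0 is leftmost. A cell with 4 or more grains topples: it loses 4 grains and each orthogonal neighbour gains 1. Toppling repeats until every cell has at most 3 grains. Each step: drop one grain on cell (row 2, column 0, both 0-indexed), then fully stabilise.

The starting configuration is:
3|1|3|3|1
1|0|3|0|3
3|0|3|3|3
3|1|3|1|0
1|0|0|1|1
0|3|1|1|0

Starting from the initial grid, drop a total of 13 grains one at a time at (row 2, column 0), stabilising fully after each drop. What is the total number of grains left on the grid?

45

t=0: 3|1|3|3|1
1|0|3|0|3
3|0|3|3|3
3|1|3|1|0
1|0|0|1|1
0|3|1|1|0
t=1: 3|1|3|3|1
2|0|3|0|3
1|1|3|3|3
0|2|3|1|0
2|0|0|1|1
0|3|1|1|0
t=2: 3|1|3|3|1
2|0|3|0|3
2|1|3|3|3
0|2|3|1|0
2|0|0|1|1
0|3|1|1|0
t=3: 3|1|3|3|1
2|0|3|0|3
3|1|3|3|3
0|2|3|1|0
2|0|0|1|1
0|3|1|1|0
t=4: 3|1|3|3|1
3|0|3|0|3
0|2|3|3|3
1|2|3|1|0
2|0|0|1|1
0|3|1|1|0
t=5: 3|1|3|3|1
3|0|3|0|3
1|2|3|3|3
1|2|3|1|0
2|0|0|1|1
0|3|1|1|0
t=6: 3|1|3|3|1
3|0|3|0|3
2|2|3|3|3
1|2|3|1|0
2|0|0|1|1
0|3|1|1|0
t=7: 3|1|3|3|1
3|0|3|0|3
3|2|3|3|3
1|2|3|1|0
2|0|0|1|1
0|3|1|1|0
t=8: 0|2|3|3|1
1|1|3|0|3
1|3|3|3|3
2|2|3|1|0
2|0|0|1|1
0|3|1|1|0
t=9: 0|2|3|3|1
1|1|3|0|3
2|3|3|3|3
2|2|3|1|0
2|0|0|1|1
0|3|1|1|0
t=10: 0|2|3|3|1
1|1|3|0|3
3|3|3|3|3
2|2|3|1|0
2|0|0|1|1
0|3|1|1|0
t=11: 0|3|1|1|3
2|3|2|0|1
2|2|3|2|1
0|1|1|3|1
3|1|1|1|1
0|3|1|1|0
t=12: 0|3|1|1|3
2|3|2|0|1
3|2|3|2|1
0|1|1|3|1
3|1|1|1|1
0|3|1|1|0
t=13: 0|3|1|1|3
3|3|2|0|1
0|3|3|2|1
1|1|1|3|1
3|1|1|1|1
0|3|1|1|0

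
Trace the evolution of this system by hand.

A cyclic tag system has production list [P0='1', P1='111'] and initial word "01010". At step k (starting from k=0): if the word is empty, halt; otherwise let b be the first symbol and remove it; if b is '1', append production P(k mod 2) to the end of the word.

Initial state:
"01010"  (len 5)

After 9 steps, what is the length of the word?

10

t=0: "01010"  (len 5)
t=1: "1010"  (len 4)
t=2: "010111"  (len 6)
t=3: "10111"  (len 5)
t=4: "0111111"  (len 7)
t=5: "111111"  (len 6)
t=6: "11111111"  (len 8)
t=7: "11111111"  (len 8)
t=8: "1111111111"  (len 10)
t=9: "1111111111"  (len 10)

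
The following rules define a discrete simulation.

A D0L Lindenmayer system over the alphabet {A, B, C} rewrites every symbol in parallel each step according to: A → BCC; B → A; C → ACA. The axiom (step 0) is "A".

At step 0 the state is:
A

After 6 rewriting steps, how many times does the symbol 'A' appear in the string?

185

0) A
1) BCC
2) AACAACA
3) BCCBCCACABCCBCCACABCC
4) AACAACAAACAACABCCACABCCAACAACAAACAACABCCACABCCAACAACA
5) BCCBCCACABCCBCCACABCCBCCBCCACABCCBCCACABCCAACAACABCCACABCC…CABCCBCCACABCCAACAACABCCACABCCAACAACABCCBCCACABCCBCCACABCC  (len 151)
6) AACAACAAACAACABCCACABCCAACAACAAACAACABCCACABCCAACAACAAACAA…CABCCAACAACAAACAACABCCACABCCAACAACAAACAACABCCACABCCAACAACA  (len 395)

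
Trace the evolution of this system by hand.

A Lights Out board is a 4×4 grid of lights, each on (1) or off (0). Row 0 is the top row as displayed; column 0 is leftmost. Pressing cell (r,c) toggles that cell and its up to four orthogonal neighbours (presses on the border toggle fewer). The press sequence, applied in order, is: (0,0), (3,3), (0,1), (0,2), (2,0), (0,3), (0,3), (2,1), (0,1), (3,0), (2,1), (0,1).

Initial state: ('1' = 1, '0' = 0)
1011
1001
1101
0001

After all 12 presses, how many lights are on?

k=0  1011
1001
1101
0001
k=1  0111
0001
1101
0001
k=2  0111
0001
1100
0010
k=3  1001
0101
1100
0010
k=4  1110
0111
1100
0010
k=5  1110
1111
0000
1010
k=6  1101
1110
0000
1010
k=7  1110
1111
0000
1010
k=8  1110
1011
1110
1110
k=9  0000
1111
1110
1110
k=10  0000
1111
0110
0010
k=11  0000
1011
1000
0110
k=12  1110
1111
1000
0110

10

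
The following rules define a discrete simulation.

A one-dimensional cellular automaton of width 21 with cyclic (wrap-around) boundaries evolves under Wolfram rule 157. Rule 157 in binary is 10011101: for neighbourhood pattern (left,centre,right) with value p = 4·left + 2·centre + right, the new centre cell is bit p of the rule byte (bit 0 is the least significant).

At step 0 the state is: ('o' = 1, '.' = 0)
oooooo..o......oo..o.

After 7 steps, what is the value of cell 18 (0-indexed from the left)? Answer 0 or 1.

[0] oooooo..o......oo..o.
[1] ooooo.o.oooooo.o.o.o.
[2] oooo..o.ooooo..o.o.o.
[3] ooo.o.o.oooo.o.o.o.o.
[4] oo..o.o.ooo..o.o.o.o.
[5] o.o.o.o.oo.o.o.o.o.o.
[6] o.o.o.o.o..o.o.o.o.o.
[7] o.o.o.o.oo.o.o.o.o.o.

0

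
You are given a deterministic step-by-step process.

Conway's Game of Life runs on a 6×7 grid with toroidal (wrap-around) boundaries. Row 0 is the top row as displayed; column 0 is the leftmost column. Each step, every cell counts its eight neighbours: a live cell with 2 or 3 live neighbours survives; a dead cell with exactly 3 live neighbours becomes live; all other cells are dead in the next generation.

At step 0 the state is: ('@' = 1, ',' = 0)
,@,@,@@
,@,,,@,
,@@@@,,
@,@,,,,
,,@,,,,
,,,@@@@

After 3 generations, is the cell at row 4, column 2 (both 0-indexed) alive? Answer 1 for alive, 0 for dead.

k=0  ,@,@,@@
,@,,,@,
,@@@@,,
@,@,,,,
,,@,,,,
,,,@@@@
k=1  ,,,@,,,
,@,,,@@
@,,@@,,
,,,,,,,
,@@,@@@
@,,@,,@
k=2  ,,@,@@,
@,@@,@@
@,,,@@@
@@@,,,@
,@@@@@@
@@,@,,@
k=3  ,,,,,,,
@,@,,,,
,,,,@,,
,,,,,,,
,,,,@,,
,,,,,,,

0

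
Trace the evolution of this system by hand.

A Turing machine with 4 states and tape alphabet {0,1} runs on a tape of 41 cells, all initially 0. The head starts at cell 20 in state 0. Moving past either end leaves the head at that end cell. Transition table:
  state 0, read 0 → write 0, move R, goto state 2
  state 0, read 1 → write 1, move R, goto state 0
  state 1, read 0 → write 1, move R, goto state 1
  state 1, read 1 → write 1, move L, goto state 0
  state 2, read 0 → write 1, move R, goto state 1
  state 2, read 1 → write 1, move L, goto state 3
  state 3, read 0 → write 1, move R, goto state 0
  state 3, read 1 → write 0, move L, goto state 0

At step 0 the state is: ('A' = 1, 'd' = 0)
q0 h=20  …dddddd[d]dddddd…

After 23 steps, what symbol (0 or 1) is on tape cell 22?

1

k=0  q0 h=20  …dddddd[d]dddddd…
k=1  q2 h=21  …dddddd[d]dddddd…
k=2  q1 h=22  …dddddA[d]dddddd…
k=3  q1 h=23  …ddddAA[d]dddddd…
k=4  q1 h=24  …dddAAA[d]dddddd…
k=5  q1 h=25  …ddAAAA[d]dddddd…
k=6  q1 h=26  …dAAAAA[d]dddddd…
k=7  q1 h=27  …AAAAAA[d]dddddd…
k=8  q1 h=28  …AAAAAA[d]dddddd…
k=9  q1 h=29  …AAAAAA[d]dddddd…
k=10  q1 h=30  …AAAAAA[d]dddddd…
k=11  q1 h=31  …AAAAAA[d]dddddd…
k=12  q1 h=32  …AAAAAA[d]dddddd…
k=13  q1 h=33  …AAAAAA[d]dddddd…
k=14  q1 h=34  …AAAAAA[d]dddddd|
k=15  q1 h=35  …AAAAAA[d]ddddd|
k=16  q1 h=36  …AAAAAA[d]dddd|
k=17  q1 h=37  …AAAAAA[d]ddd|
k=18  q1 h=38  …AAAAAA[d]dd|
k=19  q1 h=39  …AAAAAA[d]d|
k=20  q1 h=40  …AAAAAA[d]|
k=21  q1 h=40  …AAAAAA[A]|
k=22  q0 h=39  …AAAAAA[A]A|
k=23  q0 h=40  …AAAAAA[A]|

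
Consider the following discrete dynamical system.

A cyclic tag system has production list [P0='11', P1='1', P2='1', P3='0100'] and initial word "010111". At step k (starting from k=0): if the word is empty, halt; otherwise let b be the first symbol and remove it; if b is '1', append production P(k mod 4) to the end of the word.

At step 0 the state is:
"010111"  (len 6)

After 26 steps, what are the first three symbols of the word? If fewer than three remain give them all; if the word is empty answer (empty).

100

[0] "010111"  (len 6)
[1] "10111"  (len 5)
[2] "01111"  (len 5)
[3] "1111"  (len 4)
[4] "1110100"  (len 7)
[5] "11010011"  (len 8)
[6] "10100111"  (len 8)
[7] "01001111"  (len 8)
[8] "1001111"  (len 7)
[9] "00111111"  (len 8)
[10] "0111111"  (len 7)
[11] "111111"  (len 6)
[12] "111110100"  (len 9)
[13] "1111010011"  (len 10)
[14] "1110100111"  (len 10)
[15] "1101001111"  (len 10)
[16] "1010011110100"  (len 13)
[17] "01001111010011"  (len 14)
[18] "1001111010011"  (len 13)
[19] "0011110100111"  (len 13)
[20] "011110100111"  (len 12)
[21] "11110100111"  (len 11)
[22] "11101001111"  (len 11)
[23] "11010011111"  (len 11)
[24] "10100111110100"  (len 14)
[25] "010011111010011"  (len 15)
[26] "10011111010011"  (len 14)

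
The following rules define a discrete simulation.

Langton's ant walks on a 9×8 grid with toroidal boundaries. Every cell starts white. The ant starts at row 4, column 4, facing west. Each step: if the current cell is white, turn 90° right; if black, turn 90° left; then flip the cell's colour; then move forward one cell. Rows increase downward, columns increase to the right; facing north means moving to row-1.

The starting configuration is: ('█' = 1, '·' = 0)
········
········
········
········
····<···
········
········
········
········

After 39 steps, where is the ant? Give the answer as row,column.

4,7

k=0  ········
········
········
········
····<···
········
········
········
········
k=1  ········
········
········
····^···
····█···
········
········
········
········
k=2  ········
········
········
····█>··
····█···
········
········
········
········
k=3  ········
········
········
····██··
····█v··
········
········
········
········
k=4  ········
········
········
····██··
····<█··
········
········
········
········
k=5  ········
········
········
····██··
·····█··
····v···
········
········
········
k=6  ········
········
········
····██··
·····█··
···<█···
········
········
········
k=7  ········
········
········
····██··
···^·█··
···██···
········
········
········
k=8  ········
········
········
····██··
···█>█··
···██···
········
········
········
k=9  ········
········
········
····██··
···███··
···█v···
········
········
········
k=10  ········
········
········
····██··
···███··
···█·>··
········
········
········
k=11  ········
········
········
····██··
···███··
···█·█··
·····v··
········
········
k=12  ········
········
········
····██··
···███··
···█·█··
····<█··
········
········
k=13  ········
········
········
····██··
···███··
···█^█··
····██··
········
········
k=14  ········
········
········
····██··
···███··
···██>··
····██··
········
········
k=15  ········
········
········
····██··
···██^··
···██···
····██··
········
········
k=16  ········
········
········
····██··
···█<···
···██···
····██··
········
········
k=17  ········
········
········
····██··
···█····
···█v···
····██··
········
········
k=18  ········
········
········
····██··
···█····
···█·>··
····██··
········
········
k=19  ········
········
········
····██··
···█····
···█·█··
····█v··
········
········
k=20  ········
········
········
····██··
···█····
···█·█··
····█·>·
········
········
k=21  ········
········
········
····██··
···█····
···█·█··
····█·█·
······v·
········
k=22  ········
········
········
····██··
···█····
···█·█··
····█·█·
·····<█·
········
k=23  ········
········
········
····██··
···█····
···█·█··
····█^█·
·····██·
········
k=24  ········
········
········
····██··
···█····
···█·█··
····██>·
·····██·
········
k=25  ········
········
········
····██··
···█····
···█·█^·
····██··
·····██·
········
k=26  ········
········
········
····██··
···█····
···█·██>
····██··
·····██·
········
k=27  ········
········
········
····██··
···█····
···█·███
····██·v
·····██·
········
k=28  ········
········
········
····██··
···█····
···█·███
····██<█
·····██·
········
k=29  ········
········
········
····██··
···█····
···█·█^█
····████
·····██·
········
k=30  ········
········
········
····██··
···█····
···█·<·█
····████
·····██·
········
k=31  ········
········
········
····██··
···█····
···█···█
····█v██
·····██·
········
k=32  ········
········
········
····██··
···█····
···█···█
····█·>█
·····██·
········
k=33  ········
········
········
····██··
···█····
···█··^█
····█··█
·····██·
········
k=34  ········
········
········
····██··
···█····
···█··█>
····█··█
·····██·
········
k=35  ········
········
········
····██··
···█···^
···█··█·
····█··█
·····██·
········
k=36  ········
········
········
····██··
>··█···█
···█··█·
····█··█
·····██·
········
k=37  ········
········
········
····██··
█··█···█
v··█··█·
····█··█
·····██·
········
k=38  ········
········
········
····██··
█··█···█
█··█··█<
····█··█
·····██·
········
k=39  ········
········
········
····██··
█··█···^
█··█··██
····█··█
·····██·
········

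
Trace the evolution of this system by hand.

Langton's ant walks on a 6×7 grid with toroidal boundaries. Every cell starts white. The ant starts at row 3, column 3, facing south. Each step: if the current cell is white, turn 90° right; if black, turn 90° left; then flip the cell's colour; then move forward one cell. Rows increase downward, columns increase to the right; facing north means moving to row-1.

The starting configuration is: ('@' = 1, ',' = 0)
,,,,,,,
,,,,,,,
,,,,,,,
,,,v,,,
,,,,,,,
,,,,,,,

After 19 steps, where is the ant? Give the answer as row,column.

2,5

step 0: ,,,,,,,
,,,,,,,
,,,,,,,
,,,v,,,
,,,,,,,
,,,,,,,
step 1: ,,,,,,,
,,,,,,,
,,,,,,,
,,<@,,,
,,,,,,,
,,,,,,,
step 2: ,,,,,,,
,,,,,,,
,,^,,,,
,,@@,,,
,,,,,,,
,,,,,,,
step 3: ,,,,,,,
,,,,,,,
,,@>,,,
,,@@,,,
,,,,,,,
,,,,,,,
step 4: ,,,,,,,
,,,,,,,
,,@@,,,
,,@v,,,
,,,,,,,
,,,,,,,
step 5: ,,,,,,,
,,,,,,,
,,@@,,,
,,@,>,,
,,,,,,,
,,,,,,,
step 6: ,,,,,,,
,,,,,,,
,,@@,,,
,,@,@,,
,,,,v,,
,,,,,,,
step 7: ,,,,,,,
,,,,,,,
,,@@,,,
,,@,@,,
,,,<@,,
,,,,,,,
step 8: ,,,,,,,
,,,,,,,
,,@@,,,
,,@^@,,
,,,@@,,
,,,,,,,
step 9: ,,,,,,,
,,,,,,,
,,@@,,,
,,@@>,,
,,,@@,,
,,,,,,,
step 10: ,,,,,,,
,,,,,,,
,,@@^,,
,,@@,,,
,,,@@,,
,,,,,,,
step 11: ,,,,,,,
,,,,,,,
,,@@@>,
,,@@,,,
,,,@@,,
,,,,,,,
step 12: ,,,,,,,
,,,,,,,
,,@@@@,
,,@@,v,
,,,@@,,
,,,,,,,
step 13: ,,,,,,,
,,,,,,,
,,@@@@,
,,@@<@,
,,,@@,,
,,,,,,,
step 14: ,,,,,,,
,,,,,,,
,,@@^@,
,,@@@@,
,,,@@,,
,,,,,,,
step 15: ,,,,,,,
,,,,,,,
,,@<,@,
,,@@@@,
,,,@@,,
,,,,,,,
step 16: ,,,,,,,
,,,,,,,
,,@,,@,
,,@v@@,
,,,@@,,
,,,,,,,
step 17: ,,,,,,,
,,,,,,,
,,@,,@,
,,@,>@,
,,,@@,,
,,,,,,,
step 18: ,,,,,,,
,,,,,,,
,,@,^@,
,,@,,@,
,,,@@,,
,,,,,,,
step 19: ,,,,,,,
,,,,,,,
,,@,@>,
,,@,,@,
,,,@@,,
,,,,,,,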